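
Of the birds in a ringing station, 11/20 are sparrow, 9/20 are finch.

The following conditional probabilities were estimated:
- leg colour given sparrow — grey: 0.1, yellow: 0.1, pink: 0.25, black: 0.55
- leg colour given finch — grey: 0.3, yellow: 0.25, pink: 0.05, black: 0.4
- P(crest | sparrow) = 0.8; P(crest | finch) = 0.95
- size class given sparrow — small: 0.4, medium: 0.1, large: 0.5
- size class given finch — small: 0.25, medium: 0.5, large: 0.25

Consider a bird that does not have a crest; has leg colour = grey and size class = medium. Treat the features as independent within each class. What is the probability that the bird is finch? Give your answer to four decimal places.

sparrow: 0.55 × 0.1 × (1−0.8) × 0.1 = 0.0011
finch: 0.45 × 0.3 × (1−0.95) × 0.5 = 0.003375
P(finch | x) = 0.003375 / 0.004475 ≈ 0.7542

0.7542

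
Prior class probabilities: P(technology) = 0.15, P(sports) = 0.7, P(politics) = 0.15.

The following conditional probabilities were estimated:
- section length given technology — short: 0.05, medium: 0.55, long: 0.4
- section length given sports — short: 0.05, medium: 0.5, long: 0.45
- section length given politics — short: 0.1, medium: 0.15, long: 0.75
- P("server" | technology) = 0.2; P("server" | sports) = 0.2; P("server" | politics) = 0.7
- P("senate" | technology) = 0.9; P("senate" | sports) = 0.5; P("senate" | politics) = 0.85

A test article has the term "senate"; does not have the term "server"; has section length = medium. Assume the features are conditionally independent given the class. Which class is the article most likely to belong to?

sports

technology: 0.15 × 0.55 × (1−0.2) × 0.9 = 0.0594
sports: 0.7 × 0.5 × (1−0.2) × 0.5 = 0.14
politics: 0.15 × 0.15 × (1−0.7) × 0.85 = 0.0057375
Highest score → sports.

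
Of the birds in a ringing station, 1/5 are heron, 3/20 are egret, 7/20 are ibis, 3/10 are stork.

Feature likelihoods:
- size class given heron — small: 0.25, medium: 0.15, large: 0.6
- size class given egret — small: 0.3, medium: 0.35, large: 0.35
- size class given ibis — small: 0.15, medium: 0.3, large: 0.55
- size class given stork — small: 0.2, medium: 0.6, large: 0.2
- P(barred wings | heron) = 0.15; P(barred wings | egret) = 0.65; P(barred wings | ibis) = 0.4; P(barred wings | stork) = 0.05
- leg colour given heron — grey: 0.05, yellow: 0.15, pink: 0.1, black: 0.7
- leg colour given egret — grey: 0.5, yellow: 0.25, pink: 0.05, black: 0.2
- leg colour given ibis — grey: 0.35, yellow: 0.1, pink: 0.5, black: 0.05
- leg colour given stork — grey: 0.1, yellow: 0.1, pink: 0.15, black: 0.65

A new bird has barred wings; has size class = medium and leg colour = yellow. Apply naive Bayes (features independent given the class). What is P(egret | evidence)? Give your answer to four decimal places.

0.5963

heron: 0.2 × 0.15 × 0.15 × 0.15 = 0.000675
egret: 0.15 × 0.35 × 0.65 × 0.25 = 0.00853125
ibis: 0.35 × 0.3 × 0.4 × 0.1 = 0.0042
stork: 0.3 × 0.6 × 0.05 × 0.1 = 0.0009
P(egret | x) = 0.00853125 / 0.01430625 ≈ 0.5963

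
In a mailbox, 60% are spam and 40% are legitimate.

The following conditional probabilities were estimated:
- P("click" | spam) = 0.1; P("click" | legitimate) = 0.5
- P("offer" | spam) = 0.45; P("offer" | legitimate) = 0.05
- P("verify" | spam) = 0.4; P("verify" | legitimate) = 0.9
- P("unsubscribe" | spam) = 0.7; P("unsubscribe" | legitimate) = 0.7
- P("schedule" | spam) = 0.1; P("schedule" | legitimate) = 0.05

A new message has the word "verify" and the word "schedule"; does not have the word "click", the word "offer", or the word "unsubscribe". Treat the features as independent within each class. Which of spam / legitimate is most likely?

spam: 0.6 × (1−0.1) × (1−0.45) × 0.4 × (1−0.7) × 0.1 = 0.003564
legitimate: 0.4 × (1−0.5) × (1−0.05) × 0.9 × (1−0.7) × 0.05 = 0.002565
Highest score → spam.

spam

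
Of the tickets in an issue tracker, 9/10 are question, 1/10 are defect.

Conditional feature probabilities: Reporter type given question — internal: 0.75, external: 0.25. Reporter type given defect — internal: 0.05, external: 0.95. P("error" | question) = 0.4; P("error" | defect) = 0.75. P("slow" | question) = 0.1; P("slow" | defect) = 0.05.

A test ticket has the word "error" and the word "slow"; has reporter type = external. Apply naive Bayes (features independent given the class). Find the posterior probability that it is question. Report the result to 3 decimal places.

0.716

question: 0.9 × 0.25 × 0.4 × 0.1 = 0.009
defect: 0.1 × 0.95 × 0.75 × 0.05 = 0.0035625
P(question | x) = 0.009 / 0.0125625 ≈ 0.716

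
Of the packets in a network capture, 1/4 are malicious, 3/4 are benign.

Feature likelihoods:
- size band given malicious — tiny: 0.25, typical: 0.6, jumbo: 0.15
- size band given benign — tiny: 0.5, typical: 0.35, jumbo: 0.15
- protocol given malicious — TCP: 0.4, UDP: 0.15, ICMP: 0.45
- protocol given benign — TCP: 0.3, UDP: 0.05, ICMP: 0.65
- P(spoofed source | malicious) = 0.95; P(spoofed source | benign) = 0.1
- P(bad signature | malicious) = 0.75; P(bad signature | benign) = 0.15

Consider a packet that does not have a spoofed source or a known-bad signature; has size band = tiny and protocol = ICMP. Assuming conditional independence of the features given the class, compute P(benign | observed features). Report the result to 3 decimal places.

0.998

malicious: 0.25 × 0.25 × 0.45 × (1−0.95) × (1−0.75) = 0.0003515625
benign: 0.75 × 0.5 × 0.65 × (1−0.1) × (1−0.15) = 0.18646875
P(benign | x) = 0.18646875 / 0.1868203125 ≈ 0.998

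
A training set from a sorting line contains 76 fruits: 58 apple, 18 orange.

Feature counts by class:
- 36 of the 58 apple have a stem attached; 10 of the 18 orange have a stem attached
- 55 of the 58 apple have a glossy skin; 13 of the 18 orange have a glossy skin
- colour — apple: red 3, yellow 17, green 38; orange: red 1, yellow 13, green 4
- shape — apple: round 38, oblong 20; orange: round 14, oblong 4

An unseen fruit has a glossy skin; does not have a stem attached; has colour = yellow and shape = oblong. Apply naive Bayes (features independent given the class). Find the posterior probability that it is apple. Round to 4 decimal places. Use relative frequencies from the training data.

apple: (58/76) × (22/58) × (55/58) × (17/58) × (20/58) ≈ 0.0277438
orange: (18/76) × (8/18) × (13/18) × (13/18) × (4/18) ≈ 0.0122013
P(apple | x) = 0.0277438 / 0.0399451 ≈ 0.6945

0.6945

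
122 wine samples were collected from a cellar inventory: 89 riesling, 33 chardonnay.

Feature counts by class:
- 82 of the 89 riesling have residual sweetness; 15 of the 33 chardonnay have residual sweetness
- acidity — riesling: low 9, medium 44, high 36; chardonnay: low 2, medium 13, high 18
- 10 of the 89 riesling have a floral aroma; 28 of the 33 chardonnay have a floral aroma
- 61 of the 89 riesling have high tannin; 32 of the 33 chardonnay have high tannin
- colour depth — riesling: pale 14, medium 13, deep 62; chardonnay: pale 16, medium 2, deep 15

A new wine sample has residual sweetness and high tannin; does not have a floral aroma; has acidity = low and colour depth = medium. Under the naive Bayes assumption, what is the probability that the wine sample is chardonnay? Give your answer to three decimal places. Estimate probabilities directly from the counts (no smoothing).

riesling: (89/122) × (82/89) × (9/89) × (79/89) × (61/89) × (13/89) ≈ 0.00604
chardonnay: (33/122) × (15/33) × (2/33) × (5/33) × (32/33) × (2/33) ≈ 0.0000663522
P(chardonnay | x) = 0.0000663522 / 0.0061063522 ≈ 0.011

0.011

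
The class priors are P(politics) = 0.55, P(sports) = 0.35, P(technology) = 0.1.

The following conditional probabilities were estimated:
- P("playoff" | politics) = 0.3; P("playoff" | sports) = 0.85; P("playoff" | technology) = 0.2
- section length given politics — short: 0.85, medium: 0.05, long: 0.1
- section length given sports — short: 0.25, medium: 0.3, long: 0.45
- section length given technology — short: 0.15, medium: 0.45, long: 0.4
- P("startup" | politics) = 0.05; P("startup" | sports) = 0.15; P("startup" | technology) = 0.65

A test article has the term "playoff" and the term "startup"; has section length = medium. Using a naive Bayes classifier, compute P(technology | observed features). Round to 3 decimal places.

politics: 0.55 × 0.3 × 0.05 × 0.05 = 0.0004125
sports: 0.35 × 0.85 × 0.3 × 0.15 = 0.0133875
technology: 0.1 × 0.2 × 0.45 × 0.65 = 0.00585
P(technology | x) = 0.00585 / 0.01965 ≈ 0.298

0.298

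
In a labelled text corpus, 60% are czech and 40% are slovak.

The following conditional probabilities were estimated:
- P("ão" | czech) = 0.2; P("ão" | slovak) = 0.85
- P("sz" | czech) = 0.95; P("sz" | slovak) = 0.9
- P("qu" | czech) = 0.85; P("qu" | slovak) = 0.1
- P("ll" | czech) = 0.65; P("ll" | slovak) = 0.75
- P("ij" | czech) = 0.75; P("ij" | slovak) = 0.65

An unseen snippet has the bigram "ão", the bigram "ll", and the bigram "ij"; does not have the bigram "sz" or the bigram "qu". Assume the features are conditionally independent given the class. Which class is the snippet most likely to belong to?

czech: 0.6 × 0.2 × (1−0.95) × (1−0.85) × 0.65 × 0.75 = 0.00043875
slovak: 0.4 × 0.85 × (1−0.9) × (1−0.1) × 0.75 × 0.65 = 0.0149175
Highest score → slovak.

slovak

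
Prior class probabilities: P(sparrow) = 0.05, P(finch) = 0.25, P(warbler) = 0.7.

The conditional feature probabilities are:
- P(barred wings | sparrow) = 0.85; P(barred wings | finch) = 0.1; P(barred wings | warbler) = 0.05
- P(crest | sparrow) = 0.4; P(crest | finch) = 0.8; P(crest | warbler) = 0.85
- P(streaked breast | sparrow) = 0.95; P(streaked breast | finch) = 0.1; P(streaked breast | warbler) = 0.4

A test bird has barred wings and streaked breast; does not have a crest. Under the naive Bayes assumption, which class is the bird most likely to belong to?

sparrow: 0.05 × 0.85 × (1−0.4) × 0.95 = 0.024225
finch: 0.25 × 0.1 × (1−0.8) × 0.1 = 0.0005
warbler: 0.7 × 0.05 × (1−0.85) × 0.4 = 0.0021
Highest score → sparrow.

sparrow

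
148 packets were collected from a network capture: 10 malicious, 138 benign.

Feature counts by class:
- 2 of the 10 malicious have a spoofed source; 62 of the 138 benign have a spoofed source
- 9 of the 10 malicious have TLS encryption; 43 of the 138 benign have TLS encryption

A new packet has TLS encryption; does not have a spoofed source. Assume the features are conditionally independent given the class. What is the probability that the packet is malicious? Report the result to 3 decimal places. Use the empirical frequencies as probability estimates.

malicious: (10/148) × (8/10) × (9/10) ≈ 0.0486486
benign: (138/148) × (76/138) × (43/138) ≈ 0.160008
P(malicious | x) = 0.0486486 / 0.2086566 ≈ 0.233

0.233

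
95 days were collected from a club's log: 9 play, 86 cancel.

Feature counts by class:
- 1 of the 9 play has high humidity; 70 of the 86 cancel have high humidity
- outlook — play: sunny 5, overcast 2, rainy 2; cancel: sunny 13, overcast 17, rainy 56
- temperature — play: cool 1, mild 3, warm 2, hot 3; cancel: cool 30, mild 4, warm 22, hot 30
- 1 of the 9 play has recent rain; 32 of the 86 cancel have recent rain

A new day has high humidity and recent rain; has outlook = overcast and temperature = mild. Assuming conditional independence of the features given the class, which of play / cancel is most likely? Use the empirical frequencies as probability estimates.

play: (9/95) × (1/9) × (2/9) × (3/9) × (1/9) ≈ 0.0000866363
cancel: (86/95) × (70/86) × (17/86) × (4/86) × (32/86) ≈ 0.0025208
Highest score → cancel.

cancel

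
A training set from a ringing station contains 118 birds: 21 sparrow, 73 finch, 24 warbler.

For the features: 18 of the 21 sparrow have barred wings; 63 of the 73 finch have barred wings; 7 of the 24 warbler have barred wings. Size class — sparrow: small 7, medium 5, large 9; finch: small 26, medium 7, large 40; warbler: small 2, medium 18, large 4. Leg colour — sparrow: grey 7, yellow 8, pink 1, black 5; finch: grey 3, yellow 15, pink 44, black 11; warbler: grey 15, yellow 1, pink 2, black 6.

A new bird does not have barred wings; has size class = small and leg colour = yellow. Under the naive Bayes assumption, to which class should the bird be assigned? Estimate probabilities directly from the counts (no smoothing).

finch

sparrow: (21/118) × (3/21) × (7/21) × (8/21) ≈ 0.00322841
finch: (73/118) × (10/73) × (26/73) × (15/73) ≈ 0.00620207
warbler: (24/118) × (17/24) × (2/24) × (1/24) ≈ 0.000500235
Highest score → finch.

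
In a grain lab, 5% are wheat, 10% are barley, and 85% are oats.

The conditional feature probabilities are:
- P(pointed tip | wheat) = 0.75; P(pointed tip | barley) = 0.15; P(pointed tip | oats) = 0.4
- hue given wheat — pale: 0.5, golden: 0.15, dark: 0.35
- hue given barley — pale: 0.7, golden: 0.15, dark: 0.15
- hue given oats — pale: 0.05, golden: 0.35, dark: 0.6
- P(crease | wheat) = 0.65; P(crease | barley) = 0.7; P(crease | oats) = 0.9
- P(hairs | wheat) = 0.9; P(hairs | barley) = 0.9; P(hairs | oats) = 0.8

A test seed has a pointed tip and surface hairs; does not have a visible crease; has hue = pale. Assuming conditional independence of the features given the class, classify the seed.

wheat

wheat: 0.05 × 0.75 × 0.5 × (1−0.65) × 0.9 = 0.00590625
barley: 0.1 × 0.15 × 0.7 × (1−0.7) × 0.9 = 0.002835
oats: 0.85 × 0.4 × 0.05 × (1−0.9) × 0.8 = 0.00136
Highest score → wheat.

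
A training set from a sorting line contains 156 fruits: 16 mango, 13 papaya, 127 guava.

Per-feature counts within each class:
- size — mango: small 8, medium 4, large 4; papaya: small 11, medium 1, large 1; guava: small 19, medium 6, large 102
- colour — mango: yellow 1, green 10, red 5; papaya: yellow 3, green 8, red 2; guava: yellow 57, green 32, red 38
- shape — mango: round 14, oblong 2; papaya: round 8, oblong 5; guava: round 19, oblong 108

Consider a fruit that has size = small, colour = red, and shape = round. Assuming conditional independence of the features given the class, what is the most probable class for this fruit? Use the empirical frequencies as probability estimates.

mango: (16/156) × (8/16) × (5/16) × (14/16) ≈ 0.0140224
papaya: (13/156) × (11/13) × (2/13) × (8/13) ≈ 0.00667577
guava: (127/156) × (19/127) × (38/127) × (19/127) ≈ 0.00545204
Highest score → mango.

mango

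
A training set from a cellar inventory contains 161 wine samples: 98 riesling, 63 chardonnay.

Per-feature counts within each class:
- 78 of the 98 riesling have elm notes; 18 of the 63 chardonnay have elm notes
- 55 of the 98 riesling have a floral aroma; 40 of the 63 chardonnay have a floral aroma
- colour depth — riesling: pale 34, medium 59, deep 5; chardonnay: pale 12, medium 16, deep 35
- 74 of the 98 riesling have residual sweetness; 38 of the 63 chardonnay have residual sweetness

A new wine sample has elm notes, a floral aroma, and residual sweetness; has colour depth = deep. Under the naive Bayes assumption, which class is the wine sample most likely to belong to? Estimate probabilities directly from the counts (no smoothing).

chardonnay

riesling: (98/161) × (78/98) × (55/98) × (5/98) × (74/98) ≈ 0.010475
chardonnay: (63/161) × (18/63) × (40/63) × (35/63) × (38/63) ≈ 0.0237868
Highest score → chardonnay.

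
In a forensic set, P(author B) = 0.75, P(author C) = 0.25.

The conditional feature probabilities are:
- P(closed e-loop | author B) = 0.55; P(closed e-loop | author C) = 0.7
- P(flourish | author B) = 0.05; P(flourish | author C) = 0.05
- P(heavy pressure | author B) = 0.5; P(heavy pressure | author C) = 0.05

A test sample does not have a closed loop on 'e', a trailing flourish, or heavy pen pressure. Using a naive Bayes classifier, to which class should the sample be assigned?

author B

author B: 0.75 × (1−0.55) × (1−0.05) × (1−0.5) = 0.1603125
author C: 0.25 × (1−0.7) × (1−0.05) × (1−0.05) = 0.0676875
Highest score → author B.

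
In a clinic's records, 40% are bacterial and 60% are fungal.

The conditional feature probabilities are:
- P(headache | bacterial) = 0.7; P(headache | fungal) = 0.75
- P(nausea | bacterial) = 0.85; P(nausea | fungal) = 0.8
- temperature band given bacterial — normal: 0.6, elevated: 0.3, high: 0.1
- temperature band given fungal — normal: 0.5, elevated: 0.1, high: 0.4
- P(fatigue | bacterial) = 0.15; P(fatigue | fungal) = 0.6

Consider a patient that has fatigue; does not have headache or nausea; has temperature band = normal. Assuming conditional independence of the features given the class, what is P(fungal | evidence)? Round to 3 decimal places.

0.847

bacterial: 0.4 × (1−0.7) × (1−0.85) × 0.6 × 0.15 = 0.00162
fungal: 0.6 × (1−0.75) × (1−0.8) × 0.5 × 0.6 = 0.009
P(fungal | x) = 0.009 / 0.01062 ≈ 0.847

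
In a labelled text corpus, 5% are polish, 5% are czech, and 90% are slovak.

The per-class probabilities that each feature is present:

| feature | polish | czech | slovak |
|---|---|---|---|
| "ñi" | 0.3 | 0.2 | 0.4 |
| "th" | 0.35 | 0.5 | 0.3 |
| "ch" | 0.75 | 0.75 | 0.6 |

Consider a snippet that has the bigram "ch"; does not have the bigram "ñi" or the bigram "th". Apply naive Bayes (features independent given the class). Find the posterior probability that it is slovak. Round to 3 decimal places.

0.876

polish: 0.05 × (1−0.3) × (1−0.35) × 0.75 = 0.0170625
czech: 0.05 × (1−0.2) × (1−0.5) × 0.75 = 0.015
slovak: 0.9 × (1−0.4) × (1−0.3) × 0.6 = 0.2268
P(slovak | x) = 0.2268 / 0.2588625 ≈ 0.876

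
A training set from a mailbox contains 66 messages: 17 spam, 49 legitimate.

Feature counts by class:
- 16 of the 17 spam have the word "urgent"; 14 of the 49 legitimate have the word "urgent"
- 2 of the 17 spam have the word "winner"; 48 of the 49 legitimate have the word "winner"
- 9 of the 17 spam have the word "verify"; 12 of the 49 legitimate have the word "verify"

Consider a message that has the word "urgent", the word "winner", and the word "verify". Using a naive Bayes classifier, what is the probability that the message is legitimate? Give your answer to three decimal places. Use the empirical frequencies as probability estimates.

spam: (17/66) × (16/17) × (2/17) × (9/17) ≈ 0.0150991
legitimate: (49/66) × (14/49) × (48/49) × (12/49) ≈ 0.0508879
P(legitimate | x) = 0.0508879 / 0.065987 ≈ 0.771

0.771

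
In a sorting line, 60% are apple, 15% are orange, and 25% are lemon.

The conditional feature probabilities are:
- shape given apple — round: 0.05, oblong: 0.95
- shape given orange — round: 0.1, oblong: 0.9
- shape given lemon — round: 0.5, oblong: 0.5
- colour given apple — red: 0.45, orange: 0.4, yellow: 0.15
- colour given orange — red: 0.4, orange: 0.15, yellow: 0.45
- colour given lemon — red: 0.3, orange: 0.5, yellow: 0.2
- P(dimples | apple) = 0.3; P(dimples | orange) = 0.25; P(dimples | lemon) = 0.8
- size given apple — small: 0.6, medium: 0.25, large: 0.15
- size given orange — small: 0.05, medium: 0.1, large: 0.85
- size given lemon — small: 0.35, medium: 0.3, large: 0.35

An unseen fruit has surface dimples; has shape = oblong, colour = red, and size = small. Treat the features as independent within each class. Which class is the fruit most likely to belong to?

apple

apple: 0.6 × 0.95 × 0.45 × 0.3 × 0.6 = 0.04617
orange: 0.15 × 0.9 × 0.4 × 0.25 × 0.05 = 0.000675
lemon: 0.25 × 0.5 × 0.3 × 0.8 × 0.35 = 0.0105
Highest score → apple.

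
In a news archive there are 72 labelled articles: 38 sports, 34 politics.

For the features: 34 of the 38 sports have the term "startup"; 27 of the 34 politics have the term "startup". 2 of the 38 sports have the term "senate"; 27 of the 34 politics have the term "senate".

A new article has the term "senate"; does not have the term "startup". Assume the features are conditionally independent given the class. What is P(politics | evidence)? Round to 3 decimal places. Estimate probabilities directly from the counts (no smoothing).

0.964

sports: (38/72) × (4/38) × (2/38) ≈ 0.00292398
politics: (34/72) × (7/34) × (27/34) ≈ 0.0772059
P(politics | x) = 0.0772059 / 0.08012988 ≈ 0.964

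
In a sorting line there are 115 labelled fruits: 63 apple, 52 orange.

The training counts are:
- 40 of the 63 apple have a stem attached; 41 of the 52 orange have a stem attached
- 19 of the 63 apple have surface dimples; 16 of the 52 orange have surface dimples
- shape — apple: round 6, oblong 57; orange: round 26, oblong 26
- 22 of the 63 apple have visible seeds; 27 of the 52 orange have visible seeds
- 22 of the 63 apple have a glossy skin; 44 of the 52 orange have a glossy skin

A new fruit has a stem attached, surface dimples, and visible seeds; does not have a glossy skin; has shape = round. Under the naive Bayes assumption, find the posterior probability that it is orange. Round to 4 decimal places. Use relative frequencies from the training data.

apple: (63/115) × (40/63) × (19/63) × (6/63) × (22/63) × (41/63) ≈ 0.00227045
orange: (52/115) × (41/52) × (16/52) × (26/52) × (27/52) × (8/52) ≈ 0.00438147
P(orange | x) = 0.00438147 / 0.00665192 ≈ 0.6587

0.6587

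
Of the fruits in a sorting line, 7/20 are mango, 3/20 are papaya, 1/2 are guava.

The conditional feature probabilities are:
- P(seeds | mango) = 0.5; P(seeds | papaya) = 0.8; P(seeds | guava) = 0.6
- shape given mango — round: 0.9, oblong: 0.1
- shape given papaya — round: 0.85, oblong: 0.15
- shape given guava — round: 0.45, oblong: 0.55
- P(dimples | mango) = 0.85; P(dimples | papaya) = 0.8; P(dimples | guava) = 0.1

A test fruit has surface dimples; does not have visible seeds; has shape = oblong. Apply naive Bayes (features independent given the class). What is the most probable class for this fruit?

mango

mango: 0.35 × (1−0.5) × 0.1 × 0.85 = 0.014875
papaya: 0.15 × (1−0.8) × 0.15 × 0.8 = 0.0036
guava: 0.5 × (1−0.6) × 0.55 × 0.1 = 0.011
Highest score → mango.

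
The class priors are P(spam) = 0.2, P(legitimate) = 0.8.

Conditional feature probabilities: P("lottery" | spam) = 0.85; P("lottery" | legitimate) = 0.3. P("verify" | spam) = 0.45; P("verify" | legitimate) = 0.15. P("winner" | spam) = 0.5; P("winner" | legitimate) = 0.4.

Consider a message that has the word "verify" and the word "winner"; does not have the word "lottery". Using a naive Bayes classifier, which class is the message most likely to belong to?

spam: 0.2 × (1−0.85) × 0.45 × 0.5 = 0.00675
legitimate: 0.8 × (1−0.3) × 0.15 × 0.4 = 0.0336
Highest score → legitimate.

legitimate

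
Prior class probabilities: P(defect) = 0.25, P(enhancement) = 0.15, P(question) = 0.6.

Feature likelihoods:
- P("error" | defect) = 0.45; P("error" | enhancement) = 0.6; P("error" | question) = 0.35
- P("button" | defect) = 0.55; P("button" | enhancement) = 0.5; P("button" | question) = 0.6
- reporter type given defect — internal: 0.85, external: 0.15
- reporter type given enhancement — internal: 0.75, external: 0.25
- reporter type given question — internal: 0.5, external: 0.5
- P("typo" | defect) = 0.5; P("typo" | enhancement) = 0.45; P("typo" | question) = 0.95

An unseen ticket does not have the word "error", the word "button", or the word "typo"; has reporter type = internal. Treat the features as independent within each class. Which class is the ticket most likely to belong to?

defect: 0.25 × (1−0.45) × (1−0.55) × 0.85 × (1−0.5) = 0.026296875
enhancement: 0.15 × (1−0.6) × (1−0.5) × 0.75 × (1−0.45) = 0.012375
question: 0.6 × (1−0.35) × (1−0.6) × 0.5 × (1−0.95) = 0.0039
Highest score → defect.

defect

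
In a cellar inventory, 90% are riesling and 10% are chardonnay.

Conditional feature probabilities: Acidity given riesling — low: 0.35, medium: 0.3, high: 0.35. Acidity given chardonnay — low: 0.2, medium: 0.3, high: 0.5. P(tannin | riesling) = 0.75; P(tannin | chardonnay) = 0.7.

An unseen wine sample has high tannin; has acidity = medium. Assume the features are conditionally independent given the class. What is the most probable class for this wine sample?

riesling: 0.9 × 0.3 × 0.75 = 0.2025
chardonnay: 0.1 × 0.3 × 0.7 = 0.021
Highest score → riesling.

riesling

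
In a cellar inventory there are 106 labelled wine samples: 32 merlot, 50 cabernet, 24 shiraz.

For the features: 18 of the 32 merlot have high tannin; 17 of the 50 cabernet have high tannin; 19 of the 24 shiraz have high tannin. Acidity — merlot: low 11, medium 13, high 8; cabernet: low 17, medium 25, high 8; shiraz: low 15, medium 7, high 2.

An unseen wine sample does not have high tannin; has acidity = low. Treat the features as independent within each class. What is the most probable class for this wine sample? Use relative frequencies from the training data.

cabernet

merlot: (32/106) × (14/32) × (11/32) ≈ 0.0454009
cabernet: (50/106) × (33/50) × (17/50) ≈ 0.105849
shiraz: (24/106) × (5/24) × (15/24) ≈ 0.0294811
Highest score → cabernet.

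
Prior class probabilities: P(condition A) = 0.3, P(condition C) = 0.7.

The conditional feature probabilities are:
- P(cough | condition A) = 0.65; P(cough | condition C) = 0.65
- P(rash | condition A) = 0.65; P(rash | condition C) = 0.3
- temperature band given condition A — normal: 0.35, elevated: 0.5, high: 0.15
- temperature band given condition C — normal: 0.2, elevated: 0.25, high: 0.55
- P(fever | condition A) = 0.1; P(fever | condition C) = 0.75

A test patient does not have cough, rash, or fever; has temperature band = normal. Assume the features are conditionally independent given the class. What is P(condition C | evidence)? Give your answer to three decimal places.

condition A: 0.3 × (1−0.65) × (1−0.65) × 0.35 × (1−0.1) = 0.01157625
condition C: 0.7 × (1−0.65) × (1−0.3) × 0.2 × (1−0.75) = 0.008575
P(condition C | x) = 0.008575 / 0.02015125 ≈ 0.426

0.426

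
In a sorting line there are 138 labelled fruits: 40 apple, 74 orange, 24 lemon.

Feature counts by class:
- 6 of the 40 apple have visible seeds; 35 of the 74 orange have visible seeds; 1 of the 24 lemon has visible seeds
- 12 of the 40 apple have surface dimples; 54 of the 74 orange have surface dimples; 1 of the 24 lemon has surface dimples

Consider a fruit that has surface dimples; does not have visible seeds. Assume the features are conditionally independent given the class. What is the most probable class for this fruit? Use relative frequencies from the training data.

apple: (40/138) × (34/40) × (12/40) ≈ 0.073913
orange: (74/138) × (39/74) × (54/74) ≈ 0.206228
lemon: (24/138) × (23/24) × (1/24) ≈ 0.00694444
Highest score → orange.

orange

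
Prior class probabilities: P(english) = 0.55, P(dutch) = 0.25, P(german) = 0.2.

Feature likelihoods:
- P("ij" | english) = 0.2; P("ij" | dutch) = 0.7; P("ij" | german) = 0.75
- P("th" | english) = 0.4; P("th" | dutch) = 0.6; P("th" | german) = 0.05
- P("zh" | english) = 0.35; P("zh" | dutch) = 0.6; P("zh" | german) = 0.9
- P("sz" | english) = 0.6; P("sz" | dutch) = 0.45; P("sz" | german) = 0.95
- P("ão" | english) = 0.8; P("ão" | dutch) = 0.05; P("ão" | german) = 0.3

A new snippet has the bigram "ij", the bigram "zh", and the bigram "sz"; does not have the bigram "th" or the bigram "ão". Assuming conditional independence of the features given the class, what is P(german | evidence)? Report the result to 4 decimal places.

english: 0.55 × 0.2 × (1−0.4) × 0.35 × 0.6 × (1−0.8) = 0.002772
dutch: 0.25 × 0.7 × (1−0.6) × 0.6 × 0.45 × (1−0.05) = 0.017955
german: 0.2 × 0.75 × (1−0.05) × 0.9 × 0.95 × (1−0.3) = 0.08528625
P(german | x) = 0.08528625 / 0.10601325 ≈ 0.8045

0.8045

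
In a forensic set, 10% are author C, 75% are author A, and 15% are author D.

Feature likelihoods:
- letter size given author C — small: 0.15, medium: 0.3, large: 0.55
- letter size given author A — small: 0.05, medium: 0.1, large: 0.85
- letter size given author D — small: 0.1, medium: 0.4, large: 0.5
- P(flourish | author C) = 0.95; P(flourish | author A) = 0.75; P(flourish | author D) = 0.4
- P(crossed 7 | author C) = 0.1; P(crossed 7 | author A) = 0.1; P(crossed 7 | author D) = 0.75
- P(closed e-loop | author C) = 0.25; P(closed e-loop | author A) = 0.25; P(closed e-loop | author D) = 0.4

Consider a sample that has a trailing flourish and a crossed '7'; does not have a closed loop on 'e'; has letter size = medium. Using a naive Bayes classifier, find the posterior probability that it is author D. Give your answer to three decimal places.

author C: 0.1 × 0.3 × 0.95 × 0.1 × (1−0.25) = 0.0021375
author A: 0.75 × 0.1 × 0.75 × 0.1 × (1−0.25) = 0.00421875
author D: 0.15 × 0.4 × 0.4 × 0.75 × (1−0.4) = 0.0108
P(author D | x) = 0.0108 / 0.01715625 ≈ 0.630

0.630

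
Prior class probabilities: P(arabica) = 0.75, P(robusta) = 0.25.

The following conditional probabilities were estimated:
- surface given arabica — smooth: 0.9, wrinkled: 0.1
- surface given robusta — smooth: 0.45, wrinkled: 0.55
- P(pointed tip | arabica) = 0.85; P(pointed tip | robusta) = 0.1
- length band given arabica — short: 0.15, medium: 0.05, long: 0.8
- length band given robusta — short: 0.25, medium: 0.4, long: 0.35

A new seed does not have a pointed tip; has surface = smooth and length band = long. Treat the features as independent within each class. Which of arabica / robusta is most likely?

arabica: 0.75 × 0.9 × (1−0.85) × 0.8 = 0.081
robusta: 0.25 × 0.45 × (1−0.1) × 0.35 = 0.0354375
Highest score → arabica.

arabica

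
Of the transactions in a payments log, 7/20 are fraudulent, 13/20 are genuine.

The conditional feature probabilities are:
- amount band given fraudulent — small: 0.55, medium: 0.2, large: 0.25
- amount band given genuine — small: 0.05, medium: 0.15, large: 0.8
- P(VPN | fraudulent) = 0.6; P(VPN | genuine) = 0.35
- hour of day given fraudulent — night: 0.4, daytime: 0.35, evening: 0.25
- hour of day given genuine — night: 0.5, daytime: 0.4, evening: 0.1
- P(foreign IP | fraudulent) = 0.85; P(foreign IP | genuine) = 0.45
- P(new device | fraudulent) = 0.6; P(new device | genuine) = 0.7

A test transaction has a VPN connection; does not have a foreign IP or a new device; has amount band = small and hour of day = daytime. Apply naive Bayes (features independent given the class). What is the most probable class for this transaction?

fraudulent: 0.35 × 0.55 × 0.6 × 0.35 × (1−0.85) × (1−0.6) = 0.0024255
genuine: 0.65 × 0.05 × 0.35 × 0.4 × (1−0.45) × (1−0.7) = 0.00075075
Highest score → fraudulent.

fraudulent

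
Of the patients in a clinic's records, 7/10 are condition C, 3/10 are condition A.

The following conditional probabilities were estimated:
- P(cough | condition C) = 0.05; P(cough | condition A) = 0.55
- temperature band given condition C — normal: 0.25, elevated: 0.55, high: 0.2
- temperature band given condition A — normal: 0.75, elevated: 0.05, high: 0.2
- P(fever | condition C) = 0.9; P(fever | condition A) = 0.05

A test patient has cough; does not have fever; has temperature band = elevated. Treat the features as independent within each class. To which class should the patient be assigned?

condition A

condition C: 0.7 × 0.05 × 0.55 × (1−0.9) = 0.001925
condition A: 0.3 × 0.55 × 0.05 × (1−0.05) = 0.0078375
Highest score → condition A.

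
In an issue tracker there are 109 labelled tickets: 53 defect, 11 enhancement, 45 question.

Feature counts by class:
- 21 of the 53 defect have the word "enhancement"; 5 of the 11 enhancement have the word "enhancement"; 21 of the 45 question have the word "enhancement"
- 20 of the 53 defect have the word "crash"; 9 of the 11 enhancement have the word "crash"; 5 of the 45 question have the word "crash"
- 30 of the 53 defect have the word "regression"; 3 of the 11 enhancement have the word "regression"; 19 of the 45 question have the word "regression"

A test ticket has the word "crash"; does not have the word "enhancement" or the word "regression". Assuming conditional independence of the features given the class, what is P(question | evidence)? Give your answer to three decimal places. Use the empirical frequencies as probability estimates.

defect: (53/109) × (32/53) × (20/53) × (23/53) ≈ 0.0480761
enhancement: (11/109) × (6/11) × (9/11) × (8/11) ≈ 0.0327546
question: (45/109) × (24/45) × (5/45) × (26/45) ≈ 0.0141352
P(question | x) = 0.0141352 / 0.0949659 ≈ 0.149

0.149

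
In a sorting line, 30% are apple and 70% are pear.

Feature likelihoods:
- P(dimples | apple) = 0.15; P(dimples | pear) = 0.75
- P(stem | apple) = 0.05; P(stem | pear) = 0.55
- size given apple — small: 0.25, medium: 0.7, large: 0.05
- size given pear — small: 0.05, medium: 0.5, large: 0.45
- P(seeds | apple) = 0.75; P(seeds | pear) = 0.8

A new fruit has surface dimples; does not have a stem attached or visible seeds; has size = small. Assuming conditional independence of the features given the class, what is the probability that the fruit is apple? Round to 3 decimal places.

apple: 0.3 × 0.15 × (1−0.05) × 0.25 × (1−0.75) = 0.002671875
pear: 0.7 × 0.75 × (1−0.55) × 0.05 × (1−0.8) = 0.0023625
P(apple | x) = 0.002671875 / 0.005034375 ≈ 0.531

0.531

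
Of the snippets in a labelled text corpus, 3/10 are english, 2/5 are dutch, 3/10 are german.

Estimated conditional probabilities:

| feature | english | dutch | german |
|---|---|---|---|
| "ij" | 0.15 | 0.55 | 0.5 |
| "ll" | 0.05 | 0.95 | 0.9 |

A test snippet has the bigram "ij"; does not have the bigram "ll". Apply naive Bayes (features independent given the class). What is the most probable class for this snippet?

english

english: 0.3 × 0.15 × (1−0.05) = 0.04275
dutch: 0.4 × 0.55 × (1−0.95) = 0.011
german: 0.3 × 0.5 × (1−0.9) = 0.015
Highest score → english.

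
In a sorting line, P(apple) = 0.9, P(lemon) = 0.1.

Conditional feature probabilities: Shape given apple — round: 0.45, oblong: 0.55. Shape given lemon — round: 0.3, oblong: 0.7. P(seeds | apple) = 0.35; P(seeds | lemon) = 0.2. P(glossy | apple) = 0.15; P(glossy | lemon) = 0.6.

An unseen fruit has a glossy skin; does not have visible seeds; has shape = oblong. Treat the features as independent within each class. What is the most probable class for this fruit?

apple

apple: 0.9 × 0.55 × (1−0.35) × 0.15 = 0.0482625
lemon: 0.1 × 0.7 × (1−0.2) × 0.6 = 0.0336
Highest score → apple.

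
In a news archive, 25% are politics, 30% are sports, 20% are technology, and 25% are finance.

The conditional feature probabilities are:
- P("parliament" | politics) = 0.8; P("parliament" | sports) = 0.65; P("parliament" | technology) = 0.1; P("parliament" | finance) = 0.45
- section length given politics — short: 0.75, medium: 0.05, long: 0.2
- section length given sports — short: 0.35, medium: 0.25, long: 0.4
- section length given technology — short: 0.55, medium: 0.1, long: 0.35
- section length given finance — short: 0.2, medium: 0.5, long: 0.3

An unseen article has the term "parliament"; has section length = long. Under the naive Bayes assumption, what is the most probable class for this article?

sports

politics: 0.25 × 0.8 × 0.2 = 0.04
sports: 0.3 × 0.65 × 0.4 = 0.078
technology: 0.2 × 0.1 × 0.35 = 0.007
finance: 0.25 × 0.45 × 0.3 = 0.03375
Highest score → sports.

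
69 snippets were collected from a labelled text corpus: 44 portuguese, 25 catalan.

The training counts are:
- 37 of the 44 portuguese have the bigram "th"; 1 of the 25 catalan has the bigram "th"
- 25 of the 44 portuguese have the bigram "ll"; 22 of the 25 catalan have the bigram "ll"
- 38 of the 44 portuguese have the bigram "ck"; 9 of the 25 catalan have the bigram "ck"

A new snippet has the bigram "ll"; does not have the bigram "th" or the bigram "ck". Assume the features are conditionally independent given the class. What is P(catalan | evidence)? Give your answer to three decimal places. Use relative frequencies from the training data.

portuguese: (44/69) × (7/44) × (25/44) × (6/44) ≈ 0.00786022
catalan: (25/69) × (24/25) × (22/25) × (16/25) ≈ 0.195896
P(catalan | x) = 0.195896 / 0.20375622 ≈ 0.961

0.961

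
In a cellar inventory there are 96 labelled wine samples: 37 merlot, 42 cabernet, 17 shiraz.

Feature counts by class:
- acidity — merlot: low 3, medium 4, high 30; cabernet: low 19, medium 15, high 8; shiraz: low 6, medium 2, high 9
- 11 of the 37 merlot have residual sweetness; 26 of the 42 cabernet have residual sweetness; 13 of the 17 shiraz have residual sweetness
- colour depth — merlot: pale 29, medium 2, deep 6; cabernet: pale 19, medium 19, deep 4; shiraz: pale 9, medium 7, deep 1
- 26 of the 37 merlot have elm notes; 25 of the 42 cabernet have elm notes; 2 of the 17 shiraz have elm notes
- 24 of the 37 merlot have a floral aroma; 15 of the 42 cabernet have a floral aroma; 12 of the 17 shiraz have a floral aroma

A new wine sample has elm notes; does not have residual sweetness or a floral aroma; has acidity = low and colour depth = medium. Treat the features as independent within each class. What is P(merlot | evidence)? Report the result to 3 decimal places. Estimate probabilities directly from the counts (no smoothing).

0.022

merlot: (37/96) × (3/37) × (26/37) × (2/37) × (26/37) × (13/37) ≈ 0.000293064
cabernet: (42/96) × (19/42) × (16/42) × (19/42) × (25/42) × (27/42) ≈ 0.0130516
shiraz: (17/96) × (6/17) × (4/17) × (7/17) × (2/17) × (5/17) ≈ 0.000209528
P(merlot | x) = 0.000293064 / 0.013554192 ≈ 0.022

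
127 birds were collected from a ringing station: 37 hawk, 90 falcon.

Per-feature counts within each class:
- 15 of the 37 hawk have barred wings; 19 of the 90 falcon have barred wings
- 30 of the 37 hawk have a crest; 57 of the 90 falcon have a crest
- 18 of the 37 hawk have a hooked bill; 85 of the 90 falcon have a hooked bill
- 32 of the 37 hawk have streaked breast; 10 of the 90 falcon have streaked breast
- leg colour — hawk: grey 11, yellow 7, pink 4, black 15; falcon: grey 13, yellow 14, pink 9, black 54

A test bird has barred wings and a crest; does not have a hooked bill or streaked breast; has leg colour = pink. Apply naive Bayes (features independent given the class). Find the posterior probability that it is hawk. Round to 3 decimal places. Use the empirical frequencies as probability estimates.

0.606

hawk: (37/127) × (15/37) × (30/37) × (19/37) × (5/37) × (4/37) ≈ 0.000718432
falcon: (90/127) × (19/90) × (57/90) × (5/90) × (80/90) × (9/90) ≈ 0.000467904
P(hawk | x) = 0.000718432 / 0.001186336 ≈ 0.606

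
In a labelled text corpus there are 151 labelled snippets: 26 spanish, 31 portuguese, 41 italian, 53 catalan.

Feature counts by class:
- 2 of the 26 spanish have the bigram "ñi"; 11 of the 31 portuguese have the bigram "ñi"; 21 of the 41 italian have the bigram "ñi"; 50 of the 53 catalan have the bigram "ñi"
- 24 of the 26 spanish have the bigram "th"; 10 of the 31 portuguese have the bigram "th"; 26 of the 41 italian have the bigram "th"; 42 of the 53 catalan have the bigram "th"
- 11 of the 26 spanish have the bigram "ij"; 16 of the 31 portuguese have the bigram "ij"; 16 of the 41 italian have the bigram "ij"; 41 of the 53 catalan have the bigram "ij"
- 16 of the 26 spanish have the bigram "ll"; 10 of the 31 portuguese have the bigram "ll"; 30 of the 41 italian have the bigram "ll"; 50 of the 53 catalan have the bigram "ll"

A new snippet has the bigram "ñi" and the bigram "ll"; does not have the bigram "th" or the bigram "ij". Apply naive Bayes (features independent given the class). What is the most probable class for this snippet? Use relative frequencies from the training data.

italian

spanish: (26/151) × (2/26) × (2/26) × (15/26) × (16/26) ≈ 0.000361721
portuguese: (31/151) × (11/31) × (21/31) × (15/31) × (10/31) ≈ 0.00770267
italian: (41/151) × (21/41) × (15/41) × (25/41) × (30/41) ≈ 0.0227009
catalan: (53/151) × (50/53) × (11/53) × (12/53) × (50/53) ≈ 0.0146794
Highest score → italian.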